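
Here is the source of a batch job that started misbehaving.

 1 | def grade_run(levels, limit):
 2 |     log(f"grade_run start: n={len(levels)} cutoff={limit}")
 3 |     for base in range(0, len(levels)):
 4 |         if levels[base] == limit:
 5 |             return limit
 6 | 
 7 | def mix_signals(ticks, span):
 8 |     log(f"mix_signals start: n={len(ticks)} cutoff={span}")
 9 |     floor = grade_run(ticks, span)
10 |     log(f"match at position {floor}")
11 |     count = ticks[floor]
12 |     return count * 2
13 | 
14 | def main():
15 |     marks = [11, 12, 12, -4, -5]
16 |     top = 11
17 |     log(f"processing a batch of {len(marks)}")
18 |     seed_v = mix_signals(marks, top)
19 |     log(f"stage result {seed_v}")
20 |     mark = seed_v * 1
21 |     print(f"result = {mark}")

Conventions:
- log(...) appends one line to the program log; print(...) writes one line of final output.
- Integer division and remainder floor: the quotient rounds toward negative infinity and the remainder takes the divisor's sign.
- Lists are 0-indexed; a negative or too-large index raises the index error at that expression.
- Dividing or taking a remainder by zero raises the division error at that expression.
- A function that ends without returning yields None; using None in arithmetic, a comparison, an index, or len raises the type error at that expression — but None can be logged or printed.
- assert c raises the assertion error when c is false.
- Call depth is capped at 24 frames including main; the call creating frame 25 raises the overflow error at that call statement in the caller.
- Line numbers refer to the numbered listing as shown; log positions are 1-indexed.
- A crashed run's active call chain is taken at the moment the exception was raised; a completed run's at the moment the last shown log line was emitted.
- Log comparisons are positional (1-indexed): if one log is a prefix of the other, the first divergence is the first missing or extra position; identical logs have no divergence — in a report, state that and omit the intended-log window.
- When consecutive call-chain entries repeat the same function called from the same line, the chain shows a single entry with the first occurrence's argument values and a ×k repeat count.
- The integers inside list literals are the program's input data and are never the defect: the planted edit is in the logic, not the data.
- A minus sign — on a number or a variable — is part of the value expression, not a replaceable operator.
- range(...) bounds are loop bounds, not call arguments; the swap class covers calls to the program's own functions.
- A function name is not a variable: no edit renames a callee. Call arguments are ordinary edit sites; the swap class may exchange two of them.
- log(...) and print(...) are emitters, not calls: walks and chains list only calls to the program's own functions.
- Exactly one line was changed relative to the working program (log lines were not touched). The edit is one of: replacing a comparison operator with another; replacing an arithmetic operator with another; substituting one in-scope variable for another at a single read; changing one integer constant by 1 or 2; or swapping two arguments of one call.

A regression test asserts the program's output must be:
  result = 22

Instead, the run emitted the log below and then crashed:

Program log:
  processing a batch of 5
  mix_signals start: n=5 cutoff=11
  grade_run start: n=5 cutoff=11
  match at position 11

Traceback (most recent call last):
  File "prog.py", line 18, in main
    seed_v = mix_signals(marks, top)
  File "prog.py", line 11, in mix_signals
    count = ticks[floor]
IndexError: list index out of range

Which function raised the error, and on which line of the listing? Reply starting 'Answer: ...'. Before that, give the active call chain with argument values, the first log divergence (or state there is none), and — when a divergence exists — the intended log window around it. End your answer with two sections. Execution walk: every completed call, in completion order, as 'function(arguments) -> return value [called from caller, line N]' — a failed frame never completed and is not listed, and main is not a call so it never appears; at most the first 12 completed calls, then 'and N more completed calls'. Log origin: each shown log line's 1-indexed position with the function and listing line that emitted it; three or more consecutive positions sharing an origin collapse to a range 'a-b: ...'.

Answer: the error was raised in mix_signals, line 11.
Key observation: Position 4 is the first bad log line: 'match at position 11' should read 'match at position 0'.
Call chain: main -> mix_signals([11, 12, 12, -4, -5], 11) (called at line 18).
First divergence: position 4; shown 'match at position 11' vs intended 'match at position 0'.
Intended log window:
  2: mix_signals start: n=5 cutoff=11
  3: grade_run start: n=5 cutoff=11
  4: match at position 0
  5: stage result 22
Execution walk:
  grade_run([11, 12, 12, -4, -5], 11) -> 11  [called from mix_signals, line 9]
Log line origins:
  1 — main, line 17
  2 — mix_signals, line 8
  3 — grade_run, line 2
  4 — mix_signals, line 10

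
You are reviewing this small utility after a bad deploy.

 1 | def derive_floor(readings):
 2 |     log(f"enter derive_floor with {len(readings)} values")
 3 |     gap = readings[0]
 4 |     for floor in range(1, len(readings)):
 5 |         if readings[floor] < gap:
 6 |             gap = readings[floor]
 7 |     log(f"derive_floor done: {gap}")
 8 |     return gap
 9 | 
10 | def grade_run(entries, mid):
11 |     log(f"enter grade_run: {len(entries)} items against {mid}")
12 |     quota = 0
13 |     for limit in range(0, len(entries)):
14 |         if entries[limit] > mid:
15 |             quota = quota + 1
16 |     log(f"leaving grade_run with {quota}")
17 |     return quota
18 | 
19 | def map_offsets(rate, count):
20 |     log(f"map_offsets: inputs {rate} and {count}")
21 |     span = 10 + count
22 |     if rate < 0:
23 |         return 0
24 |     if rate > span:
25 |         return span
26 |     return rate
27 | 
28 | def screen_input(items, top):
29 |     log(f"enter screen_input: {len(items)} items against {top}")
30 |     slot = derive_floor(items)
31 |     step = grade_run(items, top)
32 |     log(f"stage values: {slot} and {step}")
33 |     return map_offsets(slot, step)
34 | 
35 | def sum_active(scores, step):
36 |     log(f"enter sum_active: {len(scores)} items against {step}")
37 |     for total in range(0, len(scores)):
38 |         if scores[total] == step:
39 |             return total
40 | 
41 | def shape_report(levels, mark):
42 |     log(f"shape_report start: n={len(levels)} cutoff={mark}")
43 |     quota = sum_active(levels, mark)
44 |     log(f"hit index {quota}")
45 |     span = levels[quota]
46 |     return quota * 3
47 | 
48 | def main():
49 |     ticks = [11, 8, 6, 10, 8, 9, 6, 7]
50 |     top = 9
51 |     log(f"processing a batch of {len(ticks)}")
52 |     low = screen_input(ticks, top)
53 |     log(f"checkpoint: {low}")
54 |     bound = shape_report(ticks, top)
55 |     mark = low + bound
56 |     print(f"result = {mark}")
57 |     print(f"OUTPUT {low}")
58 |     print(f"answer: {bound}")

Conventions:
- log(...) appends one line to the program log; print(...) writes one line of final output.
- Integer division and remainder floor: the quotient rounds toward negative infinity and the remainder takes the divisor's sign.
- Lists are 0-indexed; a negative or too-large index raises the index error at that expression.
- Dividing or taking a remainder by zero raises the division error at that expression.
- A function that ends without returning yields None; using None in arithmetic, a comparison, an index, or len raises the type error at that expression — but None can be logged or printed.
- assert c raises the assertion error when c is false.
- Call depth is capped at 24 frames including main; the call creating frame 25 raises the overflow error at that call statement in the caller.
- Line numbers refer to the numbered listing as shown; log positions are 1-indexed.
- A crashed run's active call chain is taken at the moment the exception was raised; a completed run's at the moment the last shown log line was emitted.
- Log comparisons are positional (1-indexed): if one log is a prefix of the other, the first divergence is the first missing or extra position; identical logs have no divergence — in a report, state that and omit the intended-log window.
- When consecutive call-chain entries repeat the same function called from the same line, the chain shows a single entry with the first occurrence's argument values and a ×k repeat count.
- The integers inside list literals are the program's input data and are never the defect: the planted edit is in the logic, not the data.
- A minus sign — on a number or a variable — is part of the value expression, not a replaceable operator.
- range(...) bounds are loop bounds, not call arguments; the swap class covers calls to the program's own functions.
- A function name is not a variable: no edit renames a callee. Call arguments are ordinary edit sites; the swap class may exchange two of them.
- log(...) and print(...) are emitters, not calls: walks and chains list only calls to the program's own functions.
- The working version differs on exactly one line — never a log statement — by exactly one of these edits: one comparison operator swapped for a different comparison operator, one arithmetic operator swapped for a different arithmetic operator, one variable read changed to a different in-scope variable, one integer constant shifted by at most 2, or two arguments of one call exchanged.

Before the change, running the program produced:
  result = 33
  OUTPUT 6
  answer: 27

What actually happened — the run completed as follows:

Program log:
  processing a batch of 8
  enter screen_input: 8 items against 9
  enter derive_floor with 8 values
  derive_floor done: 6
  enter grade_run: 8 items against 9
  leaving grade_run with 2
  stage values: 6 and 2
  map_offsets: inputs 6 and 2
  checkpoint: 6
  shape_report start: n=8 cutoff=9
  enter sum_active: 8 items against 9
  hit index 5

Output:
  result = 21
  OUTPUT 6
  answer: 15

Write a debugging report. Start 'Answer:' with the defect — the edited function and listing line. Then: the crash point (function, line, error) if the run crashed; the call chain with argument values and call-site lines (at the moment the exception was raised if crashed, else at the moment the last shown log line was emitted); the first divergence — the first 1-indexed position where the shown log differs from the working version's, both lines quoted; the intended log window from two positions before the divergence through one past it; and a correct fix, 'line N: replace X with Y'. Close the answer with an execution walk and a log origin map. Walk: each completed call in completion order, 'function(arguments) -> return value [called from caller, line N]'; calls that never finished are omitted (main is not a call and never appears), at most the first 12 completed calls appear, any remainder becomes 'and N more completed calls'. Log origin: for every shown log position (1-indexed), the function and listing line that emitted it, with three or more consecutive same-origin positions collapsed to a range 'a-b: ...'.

Answer: the defect is in shape_report at line 46.
Core observation: No log line changed; the fault shows up purely in the output.
Call chain: main -> shape_report([11, 8, 6, 10, 8, 9, 6, 7], 9) (called at line 54).
First divergence: none (the log streams are identical).
Execution walk:
  derive_floor([11, 8, 6, 10, 8, 9, 6, 7]) -> 6  [called from screen_input, line 30]
  grade_run([11, 8, 6, 10, 8, 9, 6, 7], 9) -> 2  [called from screen_input, line 31]
  map_offsets(6, 2) -> 6  [called from screen_input, line 33]
  screen_input([11, 8, 6, 10, 8, 9, 6, 7], 9) -> 6  [called from main, line 52]
  sum_active([11, 8, 6, 10, 8, 9, 6, 7], 9) -> 5  [called from shape_report, line 43]
  shape_report([11, 8, 6, 10, 8, 9, 6, 7], 9) -> 15  [called from main, line 54]
Origin of each log line:
  1: emitted by main (line 51)
  2: emitted by screen_input (line 29)
  3: emitted by derive_floor (line 2)
  4: emitted by derive_floor (line 7)
  5: emitted by grade_run (line 11)
  6: emitted by grade_run (line 16)
  7: emitted by screen_input (line 32)
  8: emitted by map_offsets (line 20)
  9: emitted by main (line 53)
  10: emitted by shape_report (line 42)
  11: emitted by sum_active (line 36)
  12: emitted by shape_report (line 44)
A correct fix: line 46: replace `quota` with `span`.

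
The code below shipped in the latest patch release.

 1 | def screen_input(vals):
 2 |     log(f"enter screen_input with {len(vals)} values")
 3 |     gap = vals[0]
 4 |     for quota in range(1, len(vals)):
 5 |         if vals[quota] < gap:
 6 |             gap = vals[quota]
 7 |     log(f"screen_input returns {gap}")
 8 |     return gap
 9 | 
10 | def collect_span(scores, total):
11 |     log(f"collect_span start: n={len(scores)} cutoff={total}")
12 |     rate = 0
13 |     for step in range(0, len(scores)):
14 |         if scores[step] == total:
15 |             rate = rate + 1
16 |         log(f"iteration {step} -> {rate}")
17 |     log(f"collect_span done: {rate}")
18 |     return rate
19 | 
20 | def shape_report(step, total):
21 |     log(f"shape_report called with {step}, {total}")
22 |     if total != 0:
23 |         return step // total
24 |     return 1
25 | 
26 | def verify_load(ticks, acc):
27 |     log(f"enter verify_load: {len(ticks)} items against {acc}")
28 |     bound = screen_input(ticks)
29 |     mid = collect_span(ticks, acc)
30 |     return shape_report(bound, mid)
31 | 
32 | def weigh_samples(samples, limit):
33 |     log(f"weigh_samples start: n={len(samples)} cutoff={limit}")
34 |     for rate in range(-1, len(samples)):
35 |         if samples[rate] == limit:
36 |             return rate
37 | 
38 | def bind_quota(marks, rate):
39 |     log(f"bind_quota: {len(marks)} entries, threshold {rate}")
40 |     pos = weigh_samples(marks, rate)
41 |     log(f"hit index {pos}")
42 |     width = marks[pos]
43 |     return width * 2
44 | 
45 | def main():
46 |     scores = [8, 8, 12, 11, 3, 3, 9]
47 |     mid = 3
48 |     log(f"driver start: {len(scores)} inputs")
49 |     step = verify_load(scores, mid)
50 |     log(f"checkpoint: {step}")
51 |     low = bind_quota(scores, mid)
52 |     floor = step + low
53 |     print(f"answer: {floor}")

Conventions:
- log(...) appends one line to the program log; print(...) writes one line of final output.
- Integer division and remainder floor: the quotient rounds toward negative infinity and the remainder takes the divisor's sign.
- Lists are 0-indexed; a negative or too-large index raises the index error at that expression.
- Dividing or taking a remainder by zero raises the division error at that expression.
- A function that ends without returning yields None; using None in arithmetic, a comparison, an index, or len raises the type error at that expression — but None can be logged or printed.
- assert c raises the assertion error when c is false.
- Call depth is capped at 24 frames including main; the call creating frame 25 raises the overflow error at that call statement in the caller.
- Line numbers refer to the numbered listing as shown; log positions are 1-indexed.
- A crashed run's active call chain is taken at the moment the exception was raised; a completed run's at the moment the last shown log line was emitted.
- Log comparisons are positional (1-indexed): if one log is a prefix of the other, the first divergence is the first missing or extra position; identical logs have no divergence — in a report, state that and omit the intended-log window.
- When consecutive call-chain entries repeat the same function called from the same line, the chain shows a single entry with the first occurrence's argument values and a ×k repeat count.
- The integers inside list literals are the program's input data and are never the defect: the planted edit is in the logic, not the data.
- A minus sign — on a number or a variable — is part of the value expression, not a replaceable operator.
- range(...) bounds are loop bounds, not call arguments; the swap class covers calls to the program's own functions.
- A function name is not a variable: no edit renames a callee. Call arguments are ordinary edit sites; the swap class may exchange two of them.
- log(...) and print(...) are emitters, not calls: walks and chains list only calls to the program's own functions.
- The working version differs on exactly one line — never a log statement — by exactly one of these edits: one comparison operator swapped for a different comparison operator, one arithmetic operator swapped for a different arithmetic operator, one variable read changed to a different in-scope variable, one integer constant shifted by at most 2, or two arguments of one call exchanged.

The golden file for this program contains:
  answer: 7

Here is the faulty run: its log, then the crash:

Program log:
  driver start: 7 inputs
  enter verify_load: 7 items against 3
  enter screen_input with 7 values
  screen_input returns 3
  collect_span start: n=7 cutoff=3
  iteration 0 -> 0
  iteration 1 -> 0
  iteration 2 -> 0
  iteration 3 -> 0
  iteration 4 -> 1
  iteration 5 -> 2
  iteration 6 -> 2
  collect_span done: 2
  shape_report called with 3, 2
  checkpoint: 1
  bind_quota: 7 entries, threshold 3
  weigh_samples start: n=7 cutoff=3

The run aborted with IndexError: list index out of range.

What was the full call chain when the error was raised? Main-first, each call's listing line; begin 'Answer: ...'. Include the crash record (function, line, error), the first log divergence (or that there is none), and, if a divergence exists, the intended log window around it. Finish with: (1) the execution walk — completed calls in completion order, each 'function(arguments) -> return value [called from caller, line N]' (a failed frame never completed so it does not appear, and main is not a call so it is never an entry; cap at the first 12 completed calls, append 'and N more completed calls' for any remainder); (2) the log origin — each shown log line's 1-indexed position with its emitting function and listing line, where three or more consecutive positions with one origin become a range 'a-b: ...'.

Answer: main -> bind_quota (called at line 51) -> weigh_samples (called at line 40).
Core observation: After 17 matching log lines the faulty run goes silent, while the working version continues with 'hit index 4'.
Crash: weigh_samples, line 35, IndexError.
First divergence: position 18 — after 17 matching lines the faulty run goes silent; intended next line 'hit index 4'.
Intended log window:
  16: bind_quota: 7 entries, threshold 3
  17: weigh_samples start: n=7 cutoff=3
  18: hit index 4
Execution walk:
  screen_input([8, 8, 12, 11, 3, 3, 9]) -> 3  [called from verify_load, line 28]
  collect_span([8, 8, 12, 11, 3, 3, 9], 3) -> 2  [called from verify_load, line 29]
  shape_report(3, 2) -> 1  [called from verify_load, line 30]
  verify_load([8, 8, 12, 11, 3, 3, 9], 3) -> 1  [called from main, line 49]
Log line origins:
  1: emitted by main (line 48)
  2: emitted by verify_load (line 27)
  3: emitted by screen_input (line 2)
  4: emitted by screen_input (line 7)
  5: emitted by collect_span (line 11)
  6-12: emitted by collect_span (line 16)
  13: emitted by collect_span (line 17)
  14: emitted by shape_report (line 21)
  15: emitted by main (line 50)
  16: emitted by bind_quota (line 39)
  17: emitted by weigh_samples (line 33)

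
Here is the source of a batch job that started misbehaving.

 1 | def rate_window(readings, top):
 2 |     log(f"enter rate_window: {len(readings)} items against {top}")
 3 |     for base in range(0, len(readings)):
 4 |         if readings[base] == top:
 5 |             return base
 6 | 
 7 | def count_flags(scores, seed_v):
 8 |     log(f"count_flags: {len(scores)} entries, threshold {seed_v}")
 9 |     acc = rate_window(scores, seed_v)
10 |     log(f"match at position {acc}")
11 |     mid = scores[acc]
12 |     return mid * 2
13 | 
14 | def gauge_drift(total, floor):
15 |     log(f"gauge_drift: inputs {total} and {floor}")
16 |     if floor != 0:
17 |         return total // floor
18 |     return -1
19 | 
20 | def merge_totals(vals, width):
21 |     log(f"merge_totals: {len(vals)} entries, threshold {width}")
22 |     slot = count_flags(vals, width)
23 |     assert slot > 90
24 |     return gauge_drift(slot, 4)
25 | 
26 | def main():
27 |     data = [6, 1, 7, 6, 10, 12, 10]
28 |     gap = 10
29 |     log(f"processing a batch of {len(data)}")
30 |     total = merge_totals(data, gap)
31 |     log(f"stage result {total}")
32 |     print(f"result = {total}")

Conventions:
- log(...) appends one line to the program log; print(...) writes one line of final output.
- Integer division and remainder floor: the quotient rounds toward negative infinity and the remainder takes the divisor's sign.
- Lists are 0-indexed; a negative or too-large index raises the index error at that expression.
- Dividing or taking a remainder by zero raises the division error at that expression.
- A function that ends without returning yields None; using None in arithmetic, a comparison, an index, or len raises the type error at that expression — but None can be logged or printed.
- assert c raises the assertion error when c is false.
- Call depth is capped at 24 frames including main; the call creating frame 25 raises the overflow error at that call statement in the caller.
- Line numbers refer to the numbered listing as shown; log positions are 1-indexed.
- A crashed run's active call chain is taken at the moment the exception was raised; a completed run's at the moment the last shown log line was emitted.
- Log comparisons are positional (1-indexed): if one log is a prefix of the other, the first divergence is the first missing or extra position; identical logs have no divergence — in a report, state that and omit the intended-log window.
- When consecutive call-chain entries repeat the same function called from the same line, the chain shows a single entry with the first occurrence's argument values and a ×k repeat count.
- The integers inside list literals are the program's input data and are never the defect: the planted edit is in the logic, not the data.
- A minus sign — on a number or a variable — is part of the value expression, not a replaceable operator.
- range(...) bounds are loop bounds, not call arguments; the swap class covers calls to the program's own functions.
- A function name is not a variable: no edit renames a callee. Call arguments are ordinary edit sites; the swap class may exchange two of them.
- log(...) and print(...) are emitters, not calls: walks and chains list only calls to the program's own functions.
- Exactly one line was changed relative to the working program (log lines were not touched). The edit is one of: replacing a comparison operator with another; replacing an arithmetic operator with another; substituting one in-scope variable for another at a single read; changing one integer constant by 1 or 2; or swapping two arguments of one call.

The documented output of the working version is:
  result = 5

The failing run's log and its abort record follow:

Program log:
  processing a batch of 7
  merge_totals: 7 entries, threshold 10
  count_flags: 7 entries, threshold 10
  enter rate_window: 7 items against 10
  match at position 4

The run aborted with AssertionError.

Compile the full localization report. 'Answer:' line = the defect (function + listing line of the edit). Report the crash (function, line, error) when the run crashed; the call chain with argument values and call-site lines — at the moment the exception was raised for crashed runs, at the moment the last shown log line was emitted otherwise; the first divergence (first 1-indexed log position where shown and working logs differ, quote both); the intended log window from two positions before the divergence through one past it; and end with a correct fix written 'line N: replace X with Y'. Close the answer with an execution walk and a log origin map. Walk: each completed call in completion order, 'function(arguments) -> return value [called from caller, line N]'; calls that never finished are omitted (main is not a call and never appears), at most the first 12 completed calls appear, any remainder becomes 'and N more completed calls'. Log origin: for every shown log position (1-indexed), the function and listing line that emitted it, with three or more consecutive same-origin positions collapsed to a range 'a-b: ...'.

Answer: the defect is in merge_totals at line 23.
Key fact: After 5 matching log lines the faulty run goes silent, while the working version continues with 'gauge_drift: inputs 20 and 4'.
Crash: merge_totals, line 23, AssertionError.
Call chain: main -> merge_totals([6, 1, 7, 6, 10, 12, 10], 10) (called at line 30).
First divergence: position 6 — after 5 matching lines the faulty run goes silent; intended next line 'gauge_drift: inputs 20 and 4'.
Intended log window:
  4: enter rate_window: 7 items against 10
  5: match at position 4
  6: gauge_drift: inputs 20 and 4
  7: stage result 5
Execution walk:
  rate_window([6, 1, 7, 6, 10, 12, 10], 10) -> 4  [called from count_flags, line 9]
  count_flags([6, 1, 7, 6, 10, 12, 10], 10) -> 20  [called from merge_totals, line 22]
Log origins:
  1 — main, line 29
  2 — merge_totals, line 21
  3 — count_flags, line 8
  4 — rate_window, line 2
  5 — count_flags, line 10
A correct fix: line 23: replace `>` with `<=`.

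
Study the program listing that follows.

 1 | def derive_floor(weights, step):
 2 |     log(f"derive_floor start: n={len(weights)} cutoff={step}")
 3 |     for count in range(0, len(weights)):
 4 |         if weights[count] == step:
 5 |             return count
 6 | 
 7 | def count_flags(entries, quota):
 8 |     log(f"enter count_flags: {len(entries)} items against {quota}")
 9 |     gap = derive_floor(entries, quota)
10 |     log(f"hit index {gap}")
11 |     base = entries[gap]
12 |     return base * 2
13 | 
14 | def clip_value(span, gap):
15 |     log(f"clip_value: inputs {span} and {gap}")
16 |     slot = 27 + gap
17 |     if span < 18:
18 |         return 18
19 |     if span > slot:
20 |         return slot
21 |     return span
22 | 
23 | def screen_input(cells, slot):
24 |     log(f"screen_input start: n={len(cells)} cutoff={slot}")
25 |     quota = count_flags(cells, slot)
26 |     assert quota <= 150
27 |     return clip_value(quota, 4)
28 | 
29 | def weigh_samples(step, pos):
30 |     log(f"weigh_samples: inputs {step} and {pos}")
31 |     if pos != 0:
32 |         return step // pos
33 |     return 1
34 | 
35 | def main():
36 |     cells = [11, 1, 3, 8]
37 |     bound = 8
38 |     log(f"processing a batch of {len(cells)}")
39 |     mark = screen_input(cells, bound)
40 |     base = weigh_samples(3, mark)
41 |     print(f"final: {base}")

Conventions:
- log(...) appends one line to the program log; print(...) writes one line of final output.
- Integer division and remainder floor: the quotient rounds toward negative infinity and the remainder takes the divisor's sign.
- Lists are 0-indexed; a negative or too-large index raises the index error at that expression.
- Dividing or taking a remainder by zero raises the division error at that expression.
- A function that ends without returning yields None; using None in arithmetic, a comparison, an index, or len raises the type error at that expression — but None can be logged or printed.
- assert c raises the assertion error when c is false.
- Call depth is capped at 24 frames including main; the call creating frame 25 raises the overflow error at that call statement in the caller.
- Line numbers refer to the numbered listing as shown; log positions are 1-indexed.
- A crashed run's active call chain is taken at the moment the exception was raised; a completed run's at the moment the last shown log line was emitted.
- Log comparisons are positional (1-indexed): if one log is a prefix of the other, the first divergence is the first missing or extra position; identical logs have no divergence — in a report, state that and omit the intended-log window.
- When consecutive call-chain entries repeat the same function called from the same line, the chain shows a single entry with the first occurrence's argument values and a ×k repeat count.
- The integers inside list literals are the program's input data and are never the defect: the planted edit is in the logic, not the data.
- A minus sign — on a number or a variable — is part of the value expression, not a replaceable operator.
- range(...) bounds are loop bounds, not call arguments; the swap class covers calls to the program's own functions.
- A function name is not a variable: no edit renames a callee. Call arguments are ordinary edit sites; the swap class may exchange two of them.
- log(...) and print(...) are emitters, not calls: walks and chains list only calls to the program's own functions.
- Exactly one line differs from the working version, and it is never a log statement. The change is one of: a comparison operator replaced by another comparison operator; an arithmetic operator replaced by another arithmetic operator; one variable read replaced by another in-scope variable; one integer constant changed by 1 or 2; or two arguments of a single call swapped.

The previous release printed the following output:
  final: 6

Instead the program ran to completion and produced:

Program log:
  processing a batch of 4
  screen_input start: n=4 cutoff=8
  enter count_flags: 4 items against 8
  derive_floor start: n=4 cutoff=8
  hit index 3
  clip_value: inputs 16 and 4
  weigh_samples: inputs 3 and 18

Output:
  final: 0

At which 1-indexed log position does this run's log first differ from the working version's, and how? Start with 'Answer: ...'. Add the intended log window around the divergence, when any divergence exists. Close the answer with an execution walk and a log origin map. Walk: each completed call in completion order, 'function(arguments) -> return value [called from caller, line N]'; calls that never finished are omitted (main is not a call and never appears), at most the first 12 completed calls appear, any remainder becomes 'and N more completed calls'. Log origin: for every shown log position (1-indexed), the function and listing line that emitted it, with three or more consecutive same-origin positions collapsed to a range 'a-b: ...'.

Answer: at position 7 the run shows 'weigh_samples: inputs 3 and 18' where the working version logs 'weigh_samples: inputs 18 and 3'.
Intended log window:
  5: hit index 3
  6: clip_value: inputs 16 and 4
  7: weigh_samples: inputs 18 and 3
Execution walk:
  derive_floor([11, 1, 3, 8], 8) -> 3  [called from count_flags, line 9]
  count_flags([11, 1, 3, 8], 8) -> 16  [called from screen_input, line 25]
  clip_value(16, 4) -> 18  [called from screen_input, line 27]
  screen_input([11, 1, 3, 8], 8) -> 18  [called from main, line 39]
  weigh_samples(3, 18) -> 0  [called from main, line 40]
Log origin:
  1: from main, line 38
  2: from screen_input, line 24
  3: from count_flags, line 8
  4: from derive_floor, line 2
  5: from count_flags, line 10
  6: from clip_value, line 15
  7: from weigh_samples, line 30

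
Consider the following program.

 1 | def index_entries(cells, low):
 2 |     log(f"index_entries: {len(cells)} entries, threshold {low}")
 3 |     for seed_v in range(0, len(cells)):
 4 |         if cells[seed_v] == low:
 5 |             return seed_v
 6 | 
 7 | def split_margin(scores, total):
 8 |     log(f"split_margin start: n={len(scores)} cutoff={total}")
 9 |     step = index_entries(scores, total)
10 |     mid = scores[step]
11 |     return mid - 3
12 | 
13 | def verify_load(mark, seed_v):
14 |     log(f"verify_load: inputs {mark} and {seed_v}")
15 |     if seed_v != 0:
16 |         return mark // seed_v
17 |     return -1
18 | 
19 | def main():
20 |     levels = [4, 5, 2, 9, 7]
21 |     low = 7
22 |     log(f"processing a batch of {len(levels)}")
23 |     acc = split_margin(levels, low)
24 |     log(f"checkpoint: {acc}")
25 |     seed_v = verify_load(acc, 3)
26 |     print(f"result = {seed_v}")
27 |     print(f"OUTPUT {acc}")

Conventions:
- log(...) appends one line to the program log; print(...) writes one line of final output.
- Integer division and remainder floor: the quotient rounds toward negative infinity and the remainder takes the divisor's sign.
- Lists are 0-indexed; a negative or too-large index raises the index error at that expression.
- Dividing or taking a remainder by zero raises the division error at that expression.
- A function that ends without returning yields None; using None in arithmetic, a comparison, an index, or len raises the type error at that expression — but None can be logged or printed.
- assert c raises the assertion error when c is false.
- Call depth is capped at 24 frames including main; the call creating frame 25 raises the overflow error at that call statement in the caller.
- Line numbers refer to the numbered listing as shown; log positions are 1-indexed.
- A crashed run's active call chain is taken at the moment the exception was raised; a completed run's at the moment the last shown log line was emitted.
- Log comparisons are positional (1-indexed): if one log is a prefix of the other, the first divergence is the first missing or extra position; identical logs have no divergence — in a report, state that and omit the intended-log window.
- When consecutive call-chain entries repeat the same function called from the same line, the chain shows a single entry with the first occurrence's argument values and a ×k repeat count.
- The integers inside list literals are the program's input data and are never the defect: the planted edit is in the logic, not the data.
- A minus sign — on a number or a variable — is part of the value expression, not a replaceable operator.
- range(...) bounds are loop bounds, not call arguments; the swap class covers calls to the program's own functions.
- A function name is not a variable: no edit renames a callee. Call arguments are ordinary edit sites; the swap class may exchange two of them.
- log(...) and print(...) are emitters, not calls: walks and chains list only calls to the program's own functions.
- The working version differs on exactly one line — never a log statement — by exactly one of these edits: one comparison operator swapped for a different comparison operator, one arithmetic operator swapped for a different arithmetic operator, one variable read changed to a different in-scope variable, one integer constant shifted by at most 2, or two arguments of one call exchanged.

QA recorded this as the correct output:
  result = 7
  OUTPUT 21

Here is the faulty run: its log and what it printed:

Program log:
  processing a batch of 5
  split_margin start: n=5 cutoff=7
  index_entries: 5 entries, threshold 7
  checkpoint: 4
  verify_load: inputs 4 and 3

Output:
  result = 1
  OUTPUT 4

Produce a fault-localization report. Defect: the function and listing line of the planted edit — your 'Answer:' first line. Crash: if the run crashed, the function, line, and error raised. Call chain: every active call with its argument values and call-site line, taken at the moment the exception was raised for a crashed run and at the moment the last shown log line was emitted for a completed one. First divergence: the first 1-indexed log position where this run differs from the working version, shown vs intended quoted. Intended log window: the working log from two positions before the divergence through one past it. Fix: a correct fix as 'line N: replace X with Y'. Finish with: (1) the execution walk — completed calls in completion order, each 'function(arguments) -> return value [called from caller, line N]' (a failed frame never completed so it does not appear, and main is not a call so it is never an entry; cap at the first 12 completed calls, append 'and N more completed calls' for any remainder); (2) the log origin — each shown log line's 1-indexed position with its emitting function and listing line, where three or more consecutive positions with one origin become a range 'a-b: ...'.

Answer: the defect is in split_margin at line 11.
The tell: Everything matches until log position 4, which reads 'checkpoint: 4' in place of 'checkpoint: 21'.
Call chain: main -> verify_load(4, 3) (called at line 25).
First divergence: at position 4 the run shows 'checkpoint: 4' where the working version logs 'checkpoint: 21'.
Intended log window:
  2: split_margin start: n=5 cutoff=7
  3: index_entries: 5 entries, threshold 7
  4: checkpoint: 21
  5: verify_load: inputs 21 and 3
Execution walk:
  index_entries([4, 5, 2, 9, 7], 7) -> 4  [called from split_margin, line 9]
  split_margin([4, 5, 2, 9, 7], 7) -> 4  [called from main, line 23]
  verify_load(4, 3) -> 1  [called from main, line 25]
Origin of each log line:
  1: emitted by main (line 22)
  2: emitted by split_margin (line 8)
  3: emitted by index_entries (line 2)
  4: emitted by main (line 24)
  5: emitted by verify_load (line 14)
A correct fix: line 11: replace `-` with `*`.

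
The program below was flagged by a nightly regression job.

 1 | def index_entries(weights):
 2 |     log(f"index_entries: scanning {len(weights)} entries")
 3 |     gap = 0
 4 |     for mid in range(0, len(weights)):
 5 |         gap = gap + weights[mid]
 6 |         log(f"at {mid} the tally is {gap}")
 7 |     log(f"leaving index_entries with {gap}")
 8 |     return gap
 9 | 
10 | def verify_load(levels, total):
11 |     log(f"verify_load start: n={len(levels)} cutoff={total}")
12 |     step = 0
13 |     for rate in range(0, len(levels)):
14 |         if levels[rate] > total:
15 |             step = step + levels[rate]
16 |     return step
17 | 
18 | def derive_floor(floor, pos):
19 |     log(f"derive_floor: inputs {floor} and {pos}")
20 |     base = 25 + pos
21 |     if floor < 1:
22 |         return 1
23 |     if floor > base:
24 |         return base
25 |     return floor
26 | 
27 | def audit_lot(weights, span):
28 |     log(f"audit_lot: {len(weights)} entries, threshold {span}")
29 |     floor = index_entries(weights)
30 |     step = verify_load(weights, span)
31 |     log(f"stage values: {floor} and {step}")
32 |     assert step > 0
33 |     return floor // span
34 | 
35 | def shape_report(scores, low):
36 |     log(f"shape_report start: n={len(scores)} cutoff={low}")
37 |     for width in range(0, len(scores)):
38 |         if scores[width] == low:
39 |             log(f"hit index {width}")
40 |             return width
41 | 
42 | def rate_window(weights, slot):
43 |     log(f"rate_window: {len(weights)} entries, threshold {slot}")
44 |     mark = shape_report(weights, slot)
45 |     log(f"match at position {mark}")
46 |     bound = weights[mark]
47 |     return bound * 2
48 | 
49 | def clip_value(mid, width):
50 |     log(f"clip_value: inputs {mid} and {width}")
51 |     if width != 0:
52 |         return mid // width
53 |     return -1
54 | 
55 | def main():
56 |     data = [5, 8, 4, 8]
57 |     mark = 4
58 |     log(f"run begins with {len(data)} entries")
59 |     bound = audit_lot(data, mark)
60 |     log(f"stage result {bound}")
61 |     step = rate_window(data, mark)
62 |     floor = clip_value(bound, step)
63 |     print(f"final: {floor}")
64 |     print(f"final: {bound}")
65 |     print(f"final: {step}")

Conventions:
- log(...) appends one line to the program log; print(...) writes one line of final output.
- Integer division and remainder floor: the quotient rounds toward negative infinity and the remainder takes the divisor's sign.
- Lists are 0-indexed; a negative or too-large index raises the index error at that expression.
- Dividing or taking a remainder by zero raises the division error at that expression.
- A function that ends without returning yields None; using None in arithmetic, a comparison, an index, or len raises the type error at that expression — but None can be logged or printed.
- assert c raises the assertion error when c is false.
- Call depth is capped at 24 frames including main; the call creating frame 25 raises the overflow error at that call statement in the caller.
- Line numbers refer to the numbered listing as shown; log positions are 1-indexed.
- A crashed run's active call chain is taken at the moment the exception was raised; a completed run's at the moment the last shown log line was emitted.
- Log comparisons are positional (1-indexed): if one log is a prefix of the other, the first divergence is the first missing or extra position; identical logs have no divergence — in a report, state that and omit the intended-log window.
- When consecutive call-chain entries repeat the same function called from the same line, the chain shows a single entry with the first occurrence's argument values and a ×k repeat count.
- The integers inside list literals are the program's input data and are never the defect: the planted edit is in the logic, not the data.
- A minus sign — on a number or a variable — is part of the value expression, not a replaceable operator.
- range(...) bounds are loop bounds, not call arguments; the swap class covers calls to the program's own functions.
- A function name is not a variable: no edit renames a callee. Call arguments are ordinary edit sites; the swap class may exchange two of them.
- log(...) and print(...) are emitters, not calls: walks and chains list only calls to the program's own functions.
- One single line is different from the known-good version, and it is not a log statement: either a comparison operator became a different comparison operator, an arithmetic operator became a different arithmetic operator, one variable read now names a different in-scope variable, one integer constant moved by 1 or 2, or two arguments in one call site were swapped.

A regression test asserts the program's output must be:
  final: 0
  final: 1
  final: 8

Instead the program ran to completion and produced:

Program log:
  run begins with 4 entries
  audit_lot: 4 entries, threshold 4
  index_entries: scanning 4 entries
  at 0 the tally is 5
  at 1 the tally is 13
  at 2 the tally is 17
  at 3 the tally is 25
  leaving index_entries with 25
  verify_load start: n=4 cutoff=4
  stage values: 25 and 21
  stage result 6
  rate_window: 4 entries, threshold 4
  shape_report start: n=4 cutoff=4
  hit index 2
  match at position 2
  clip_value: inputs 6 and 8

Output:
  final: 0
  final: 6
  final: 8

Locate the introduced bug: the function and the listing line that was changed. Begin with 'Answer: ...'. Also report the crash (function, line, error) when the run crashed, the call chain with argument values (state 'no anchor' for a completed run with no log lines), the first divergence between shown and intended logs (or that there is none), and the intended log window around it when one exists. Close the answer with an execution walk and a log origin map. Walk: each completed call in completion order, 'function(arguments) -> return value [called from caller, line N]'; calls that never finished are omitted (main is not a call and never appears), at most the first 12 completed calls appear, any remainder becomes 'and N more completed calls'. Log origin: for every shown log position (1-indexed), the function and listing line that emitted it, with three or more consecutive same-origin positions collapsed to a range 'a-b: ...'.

Answer: the defect is in audit_lot at line 33.
Core observation: Log line 11 is where behavior first shows: 'stage result 6' appears instead of 'stage result 1'.
Call chain: main -> clip_value(6, 8) (called at line 62).
First divergence: position 11 — shown 'stage result 6', intended 'stage result 1'.
Intended log window:
  9: verify_load start: n=4 cutoff=4
  10: stage values: 25 and 21
  11: stage result 1
  12: rate_window: 4 entries, threshold 4
Execution walk:
  index_entries([5, 8, 4, 8]) -> 25  [called from audit_lot, line 29]
  verify_load([5, 8, 4, 8], 4) -> 21  [called from audit_lot, line 30]
  audit_lot([5, 8, 4, 8], 4) -> 6  [called from main, line 59]
  shape_report([5, 8, 4, 8], 4) -> 2  [called from rate_window, line 44]
  rate_window([5, 8, 4, 8], 4) -> 8  [called from main, line 61]
  clip_value(6, 8) -> 0  [called from main, line 62]
Log origins:
  1 — main, line 58
  2 — audit_lot, line 28
  3 — index_entries, line 2
  4-7 — index_entries, line 6
  8 — index_entries, line 7
  9 — verify_load, line 11
  10 — audit_lot, line 31
  11 — main, line 60
  12 — rate_window, line 43
  13 — shape_report, line 36
  14 — shape_report, line 39
  15 — rate_window, line 45
  16 — clip_value, line 50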